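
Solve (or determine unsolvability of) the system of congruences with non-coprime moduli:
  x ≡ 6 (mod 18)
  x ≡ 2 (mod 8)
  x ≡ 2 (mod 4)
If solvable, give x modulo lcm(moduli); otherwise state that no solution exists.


Moduli 18, 8, 4 are not pairwise coprime, so CRT works modulo lcm(m_i) when all pairwise compatibility conditions hold.
Pairwise compatibility: gcd(m_i, m_j) must divide a_i - a_j for every pair.
Merge one congruence at a time:
  Start: x ≡ 6 (mod 18).
  Combine with x ≡ 2 (mod 8): gcd(18, 8) = 2; 2 - 6 = -4, which IS divisible by 2, so compatible.
    Write x = 6 + 18·t and substitute into x ≡ 2 (mod 8): 18·t ≡ 2 − 6 = -4 (mod 8).
    Divide the congruence (and modulus) by g = 2: 9·t ≡ -2 (mod 4).
    Reduce coefficients mod 4: 1·t ≡ 2 (mod 4).
    So t ≡ 2 (mod 4).
    Then x = 6 + 18·2 = 42, valid modulo lcm(18, 8) = 72: x ≡ 42 (mod 72).
  Combine with x ≡ 2 (mod 4): gcd(72, 4) = 4; 2 - 42 = -40, which IS divisible by 4, so compatible.
    Write x = 42 + 72·t and substitute into x ≡ 2 (mod 4): 72·t ≡ 2 − 42 = -40 (mod 4).
    Divide the congruence (and modulus) by g = 4: 18·t ≡ -10 (mod 1).
    Modulo 1 every t works; take t = 0.
    Then x = 42 + 72·0 = 42, valid modulo lcm(72, 4) = 72: x ≡ 42 (mod 72).
Verify: 42 mod 18 = 6, 42 mod 8 = 2, 42 mod 4 = 2.

x ≡ 42 (mod 72).


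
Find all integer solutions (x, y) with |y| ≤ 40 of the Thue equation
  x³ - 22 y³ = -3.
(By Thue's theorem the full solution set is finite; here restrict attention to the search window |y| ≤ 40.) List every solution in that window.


The equation is x³ - 22y³ = -3. For fixed y, x³ = 22·y³ − 3, so a solution requires the RHS to be a perfect cube.
Strategy: iterate y from -40 to 40, compute RHS = 22·y³ − 3, and check whether it is a (positive or negative) perfect cube.
Check small values of y:
  y = 0: RHS = -3 is not a perfect cube.
  y = 1: RHS = 19 is not a perfect cube.
  y = -1: RHS = -25 is not a perfect cube.
  y = 2: RHS = 173 is not a perfect cube.
  y = -2: RHS = -179 is not a perfect cube.
  y = 3: RHS = 591 is not a perfect cube.
  y = -3: RHS = -597 is not a perfect cube.
Continuing the search up to |y| = 40 finds no solutions either.
No (x, y) in the scanned range satisfies the equation.

No integer solutions with |y| ≤ 40.


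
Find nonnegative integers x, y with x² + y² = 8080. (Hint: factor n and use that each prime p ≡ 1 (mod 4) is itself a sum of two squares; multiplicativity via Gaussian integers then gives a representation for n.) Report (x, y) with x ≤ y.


Step 1: Factor n = 8080 = 2^4 · 5 · 101.
Step 2: Check the mod-4 condition on each prime factor: 2 = 2 (special); 5 ≡ 1 (mod 4), exponent 1; 101 ≡ 1 (mod 4), exponent 1.
All primes ≡ 3 (mod 4) appear to even exponent (or don't appear), so by the two-squares theorem n IS expressible as a sum of two squares.
Step 3: Build a representation. Group n = k² · m with k = 4 and m = 5 · 101 = 505 (a product of primes ≡ 1 (mod 4)); a representation of m scales to one of n via (k·x)² + (k·y)² = k²(x² + y²). Each prime p ≡ 1 (mod 4) is itself a sum of two squares; find a² by testing p − a² for a perfect square:
  5: 5 − 1² = 4 = 2² ⇒ 5 = 1² + 2².
  101: 101 − 1² = 100 = 10² ⇒ 101 = 1² + 10².
  Combine using the Brahmagupta–Fibonacci identity (a² + b²)(c² + d²) = (ac − bd)² + (ad + bc)² = (ac + bd)² + (ad − bc)²:
  5 · 101 = 505: from (1² + 2²)(1² + 10²), take (1·1 − 2·10, 1·10 + 2·1) = (1 − 20, 10 + 2) = (-19, 12); dropping signs (only squares matter) gives (19, 12); check 19² + 12² = 361 + 144 = 505 ✓.
  Scale by k = 4: (4·19, 4·12) = (76, 48).
Step 4: Order so x ≤ y and verify: 48² + 76² = 2304 + 5776 = 8080 = n. ✓

n = 8080 = 48² + 76² (one valid representation with x ≤ y).


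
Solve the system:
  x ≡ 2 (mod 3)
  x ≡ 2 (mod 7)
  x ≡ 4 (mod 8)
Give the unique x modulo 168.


Moduli 3, 7, 8 are pairwise coprime; by CRT there is a unique solution modulo M = 3 · 7 · 8 = 168.
Solve pairwise, accumulating the modulus:
  Start with x ≡ 2 (mod 3).
  Combine with x ≡ 2 (mod 7): since gcd(3, 7) = 1, we get a unique residue mod 21.
    Write x = 2 + 3·t and substitute into x ≡ 2 (mod 7): 3·t ≡ 2 − 2 = 0 (mod 7).
    The inverse of 3 mod 7 is 5 (since 3·5 = 15 = 2·7 + 1), so t ≡ 5·0 = 0 ≡ 0 (mod 7).
    Then x = 2 + 3·0 = 2, valid modulo lcm(3, 7) = 21: x ≡ 2 (mod 21).
  Combine with x ≡ 4 (mod 8): since gcd(21, 8) = 1, we get a unique residue mod 168.
    Write x = 2 + 21·t and substitute into x ≡ 4 (mod 8): 21·t ≡ 4 − 2 = 2 (mod 8).
    Reduce coefficients mod 8: 5·t ≡ 2 (mod 8).
    The inverse of 5 mod 8 is 5 (since 5·5 = 25 = 3·8 + 1), so t ≡ 5·2 = 10 ≡ 2 (mod 8).
    Then x = 2 + 21·2 = 44, valid modulo lcm(21, 8) = 168: x ≡ 44 (mod 168).
Verify: 44 mod 3 = 2 ✓, 44 mod 7 = 2 ✓, 44 mod 8 = 4 ✓.

x ≡ 44 (mod 168).


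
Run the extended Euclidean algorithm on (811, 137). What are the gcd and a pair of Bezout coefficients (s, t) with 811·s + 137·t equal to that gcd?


Euclidean algorithm on (811, 137) — divide until remainder is 0:
  811 = 5 · 137 + 126
  137 = 1 · 126 + 11
  126 = 11 · 11 + 5
  11 = 2 · 5 + 1
  5 = 5 · 1 + 0
gcd(811, 137) = 1.
Track Bezout coefficients alongside the remainders: start with r₀ = 811 = a·1 + b·0 (s = 1, t = 0) and r₁ = 137 = a·0 + b·1 (s = 0, t = 1); each new remainder r_{k+1} = r_{k-1} − q_k·r_k inherits s_{k+1} = s_{k-1} − q_k·s_k, t_{k+1} = t_{k-1} − q_k·t_k, so r_k = a·s_k + b·t_k at every step:
  q = 5: r = 126, s = 1 − 5·0 = 1, t = 0 − 5·1 = -5  (check: 811·1 + 137·(-5) = 126)
  q = 1: r = 11, s = 0 − 1·1 = -1, t = 1 − 1·(-5) = 6  (check: 811·(-1) + 137·6 = 11)
  q = 11: r = 5, s = 1 − 11·(-1) = 12, t = -5 − 11·6 = -71  (check: 811·12 + 137·(-71) = 5)
  q = 2: r = 1, s = -1 − 2·12 = -25, t = 6 − 2·(-71) = 148  (check: 811·(-25) + 137·148 = 1)
The row with r = 1 (the gcd) gives the Bezout coefficients s = -25, t = 148.
Result: 811 · (-25) + 137 · (148) = 1.

gcd(811, 137) = 1; s = -25, t = 148 (check: 811·(-25) + 137·148 = 1).


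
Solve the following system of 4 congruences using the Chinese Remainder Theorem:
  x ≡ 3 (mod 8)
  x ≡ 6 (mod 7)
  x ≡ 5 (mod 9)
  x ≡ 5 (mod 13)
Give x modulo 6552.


Product of moduli M = 8 · 7 · 9 · 13 = 6552.
Merge one congruence at a time:
  Start: x ≡ 3 (mod 8).
  Combine with x ≡ 6 (mod 7); new modulus lcm = 56.
    Write x = 3 + 8·t and substitute into x ≡ 6 (mod 7): 8·t ≡ 6 − 3 = 3 (mod 7).
    Reduce coefficients mod 7: 1·t ≡ 3 (mod 7).
    So t ≡ 3 (mod 7).
    Then x = 3 + 8·3 = 27, valid modulo lcm(8, 7) = 56: x ≡ 27 (mod 56).
  Combine with x ≡ 5 (mod 9); new modulus lcm = 504.
    Write x = 27 + 56·t and substitute into x ≡ 5 (mod 9): 56·t ≡ 5 − 27 = -22 (mod 9).
    Reduce coefficients mod 9: 2·t ≡ 5 (mod 9).
    The inverse of 2 mod 9 is 5 (since 2·5 = 10 = 1·9 + 1), so t ≡ 5·5 = 25 ≡ 7 (mod 9).
    Then x = 27 + 56·7 = 419, valid modulo lcm(56, 9) = 504: x ≡ 419 (mod 504).
  Combine with x ≡ 5 (mod 13); new modulus lcm = 6552.
    Write x = 419 + 504·t and substitute into x ≡ 5 (mod 13): 504·t ≡ 5 − 419 = -414 (mod 13).
    Reduce coefficients mod 13: 10·t ≡ 2 (mod 13).
    The inverse of 10 mod 13 is 4 (since 10·4 = 40 = 3·13 + 1), so t ≡ 4·2 = 8 ≡ 8 (mod 13).
    Then x = 419 + 504·8 = 4451, valid modulo lcm(504, 13) = 6552: x ≡ 4451 (mod 6552).
Verify against each original: 4451 mod 8 = 3, 4451 mod 7 = 6, 4451 mod 9 = 5, 4451 mod 13 = 5.

x ≡ 4451 (mod 6552).


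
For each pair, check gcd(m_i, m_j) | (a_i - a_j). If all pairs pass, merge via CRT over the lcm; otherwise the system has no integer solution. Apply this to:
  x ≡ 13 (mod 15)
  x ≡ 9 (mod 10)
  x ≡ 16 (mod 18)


Moduli 15, 10, 18 are not pairwise coprime, so CRT works modulo lcm(m_i) when all pairwise compatibility conditions hold.
Pairwise compatibility: gcd(m_i, m_j) must divide a_i - a_j for every pair.
Merge one congruence at a time:
  Start: x ≡ 13 (mod 15).
  Combine with x ≡ 9 (mod 10): gcd(15, 10) = 5, and 9 - 13 = -4 is NOT divisible by 5.
    ⇒ system is inconsistent (no integer solution).

No solution (the system is inconsistent).


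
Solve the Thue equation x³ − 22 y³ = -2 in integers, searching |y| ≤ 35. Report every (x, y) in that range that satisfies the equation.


The equation is x³ - 22y³ = -2. For fixed y, x³ = 22·y³ − 2, so a solution requires the RHS to be a perfect cube.
Strategy: iterate y from -35 to 35, compute RHS = 22·y³ − 2, and check whether it is a (positive or negative) perfect cube.
Check small values of y:
  y = 0: RHS = -2 is not a perfect cube.
  y = 1: RHS = 20 is not a perfect cube.
  y = -1: RHS = -24 is not a perfect cube.
  y = 2: RHS = 174 is not a perfect cube.
  y = -2: RHS = -178 is not a perfect cube.
  y = 3: RHS = 592 is not a perfect cube.
  y = -3: RHS = -596 is not a perfect cube.
Continuing the search up to |y| = 35 finds no solutions either.
No (x, y) in the scanned range satisfies the equation.

No integer solutions with |y| ≤ 35.


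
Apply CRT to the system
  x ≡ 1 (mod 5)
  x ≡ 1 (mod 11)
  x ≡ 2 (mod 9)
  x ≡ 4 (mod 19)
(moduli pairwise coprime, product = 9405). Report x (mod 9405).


Product of moduli M = 5 · 11 · 9 · 19 = 9405.
Merge one congruence at a time:
  Start: x ≡ 1 (mod 5).
  Combine with x ≡ 1 (mod 11); new modulus lcm = 55.
    Write x = 1 + 5·t and substitute into x ≡ 1 (mod 11): 5·t ≡ 1 − 1 = 0 (mod 11).
    The inverse of 5 mod 11 is 9 (since 5·9 = 45 = 4·11 + 1), so t ≡ 9·0 = 0 ≡ 0 (mod 11).
    Then x = 1 + 5·0 = 1, valid modulo lcm(5, 11) = 55: x ≡ 1 (mod 55).
  Combine with x ≡ 2 (mod 9); new modulus lcm = 495.
    Write x = 1 + 55·t and substitute into x ≡ 2 (mod 9): 55·t ≡ 2 − 1 = 1 (mod 9).
    Reduce coefficients mod 9: 1·t ≡ 1 (mod 9).
    So t ≡ 1 (mod 9).
    Then x = 1 + 55·1 = 56, valid modulo lcm(55, 9) = 495: x ≡ 56 (mod 495).
  Combine with x ≡ 4 (mod 19); new modulus lcm = 9405.
    Write x = 56 + 495·t and substitute into x ≡ 4 (mod 19): 495·t ≡ 4 − 56 = -52 (mod 19).
    Reduce coefficients mod 19: 1·t ≡ 5 (mod 19).
    So t ≡ 5 (mod 19).
    Then x = 56 + 495·5 = 2531, valid modulo lcm(495, 19) = 9405: x ≡ 2531 (mod 9405).
Verify against each original: 2531 mod 5 = 1, 2531 mod 11 = 1, 2531 mod 9 = 2, 2531 mod 19 = 4.

x ≡ 2531 (mod 9405).


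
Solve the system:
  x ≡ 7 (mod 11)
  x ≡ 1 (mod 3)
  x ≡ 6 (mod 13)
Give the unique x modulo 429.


Moduli 11, 3, 13 are pairwise coprime; by CRT there is a unique solution modulo M = 11 · 3 · 13 = 429.
Solve pairwise, accumulating the modulus:
  Start with x ≡ 7 (mod 11).
  Combine with x ≡ 1 (mod 3): since gcd(11, 3) = 1, we get a unique residue mod 33.
    Write x = 7 + 11·t and substitute into x ≡ 1 (mod 3): 11·t ≡ 1 − 7 = -6 (mod 3).
    Reduce coefficients mod 3: 2·t ≡ 0 (mod 3).
    The inverse of 2 mod 3 is 2 (since 2·2 = 4 = 1·3 + 1), so t ≡ 2·0 = 0 ≡ 0 (mod 3).
    Then x = 7 + 11·0 = 7, valid modulo lcm(11, 3) = 33: x ≡ 7 (mod 33).
  Combine with x ≡ 6 (mod 13): since gcd(33, 13) = 1, we get a unique residue mod 429.
    Write x = 7 + 33·t and substitute into x ≡ 6 (mod 13): 33·t ≡ 6 − 7 = -1 (mod 13).
    Reduce coefficients mod 13: 7·t ≡ 12 (mod 13).
    The inverse of 7 mod 13 is 2 (since 7·2 = 14 = 1·13 + 1), so t ≡ 2·12 = 24 ≡ 11 (mod 13).
    Then x = 7 + 33·11 = 370, valid modulo lcm(33, 13) = 429: x ≡ 370 (mod 429).
Verify: 370 mod 11 = 7 ✓, 370 mod 3 = 1 ✓, 370 mod 13 = 6 ✓.

x ≡ 370 (mod 429).


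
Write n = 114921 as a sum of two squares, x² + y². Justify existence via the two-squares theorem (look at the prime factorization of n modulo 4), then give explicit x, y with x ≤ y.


Step 1: Factor n = 114921 = 3^2 · 113^2.
Step 2: Check the mod-4 condition on each prime factor: 3 ≡ 3 (mod 4), exponent 2 (must be even); 113 ≡ 1 (mod 4), exponent 2.
All primes ≡ 3 (mod 4) appear to even exponent (or don't appear), so by the two-squares theorem n IS expressible as a sum of two squares.
Step 3: Build a representation. Group n = k² · m with k = 3 and m = 113 · 113 = 12769 (a product of primes ≡ 1 (mod 4)); a representation of m scales to one of n via (k·x)² + (k·y)² = k²(x² + y²). Each prime p ≡ 1 (mod 4) is itself a sum of two squares; find a² by testing p − a² for a perfect square:
  113: 113 − 1² = 112, 113 − 2² = 109, 113 − 3² = 104, 113 − 4² = 97, 113 − 5² = 88, 113 − 6² = 77, 113 − 7² = 64 = 8² ⇒ 113 = 7² + 8².
  Combine using the Brahmagupta–Fibonacci identity (a² + b²)(c² + d²) = (ac − bd)² + (ad + bc)² = (ac + bd)² + (ad − bc)²:
  113 · 113 = 12769: from (7² + 8²)(7² + 8²), take (7·7 − 8·8, 7·8 + 8·7) = (49 − 64, 56 + 56) = (-15, 112); dropping signs (only squares matter) gives (15, 112); check 15² + 112² = 225 + 12544 = 12769 ✓.
  Scale by k = 3: (3·15, 3·112) = (45, 336).
Step 4: Order so x ≤ y and verify: 45² + 336² = 2025 + 112896 = 114921 = n. ✓

n = 114921 = 45² + 336² (one valid representation with x ≤ y).


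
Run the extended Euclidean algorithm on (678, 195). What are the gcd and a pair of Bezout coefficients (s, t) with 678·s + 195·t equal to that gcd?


Euclidean algorithm on (678, 195) — divide until remainder is 0:
  678 = 3 · 195 + 93
  195 = 2 · 93 + 9
  93 = 10 · 9 + 3
  9 = 3 · 3 + 0
gcd(678, 195) = 3.
Track Bezout coefficients alongside the remainders: start with r₀ = 678 = a·1 + b·0 (s = 1, t = 0) and r₁ = 195 = a·0 + b·1 (s = 0, t = 1); each new remainder r_{k+1} = r_{k-1} − q_k·r_k inherits s_{k+1} = s_{k-1} − q_k·s_k, t_{k+1} = t_{k-1} − q_k·t_k, so r_k = a·s_k + b·t_k at every step:
  q = 3: r = 93, s = 1 − 3·0 = 1, t = 0 − 3·1 = -3  (check: 678·1 + 195·(-3) = 93)
  q = 2: r = 9, s = 0 − 2·1 = -2, t = 1 − 2·(-3) = 7  (check: 678·(-2) + 195·7 = 9)
  q = 10: r = 3, s = 1 − 10·(-2) = 21, t = -3 − 10·7 = -73  (check: 678·21 + 195·(-73) = 3)
The row with r = 3 (the gcd) gives the Bezout coefficients s = 21, t = -73.
Result: 678 · (21) + 195 · (-73) = 3.

gcd(678, 195) = 3; s = 21, t = -73 (check: 678·21 + 195·(-73) = 3).


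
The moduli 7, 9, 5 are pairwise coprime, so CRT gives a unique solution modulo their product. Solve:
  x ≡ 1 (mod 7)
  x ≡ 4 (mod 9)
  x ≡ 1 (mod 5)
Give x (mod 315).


Moduli 7, 9, 5 are pairwise coprime; by CRT there is a unique solution modulo M = 7 · 9 · 5 = 315.
Solve pairwise, accumulating the modulus:
  Start with x ≡ 1 (mod 7).
  Combine with x ≡ 4 (mod 9): since gcd(7, 9) = 1, we get a unique residue mod 63.
    Write x = 1 + 7·t and substitute into x ≡ 4 (mod 9): 7·t ≡ 4 − 1 = 3 (mod 9).
    The inverse of 7 mod 9 is 4 (since 7·4 = 28 = 3·9 + 1), so t ≡ 4·3 = 12 ≡ 3 (mod 9).
    Then x = 1 + 7·3 = 22, valid modulo lcm(7, 9) = 63: x ≡ 22 (mod 63).
  Combine with x ≡ 1 (mod 5): since gcd(63, 5) = 1, we get a unique residue mod 315.
    Write x = 22 + 63·t and substitute into x ≡ 1 (mod 5): 63·t ≡ 1 − 22 = -21 (mod 5).
    Reduce coefficients mod 5: 3·t ≡ 4 (mod 5).
    The inverse of 3 mod 5 is 2 (since 3·2 = 6 = 1·5 + 1), so t ≡ 2·4 = 8 ≡ 3 (mod 5).
    Then x = 22 + 63·3 = 211, valid modulo lcm(63, 5) = 315: x ≡ 211 (mod 315).
Verify: 211 mod 7 = 1 ✓, 211 mod 9 = 4 ✓, 211 mod 5 = 1 ✓.

x ≡ 211 (mod 315).


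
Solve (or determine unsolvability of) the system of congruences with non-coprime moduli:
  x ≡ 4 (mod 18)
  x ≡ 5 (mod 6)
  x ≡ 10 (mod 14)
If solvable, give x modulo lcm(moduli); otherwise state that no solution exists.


Moduli 18, 6, 14 are not pairwise coprime, so CRT works modulo lcm(m_i) when all pairwise compatibility conditions hold.
Pairwise compatibility: gcd(m_i, m_j) must divide a_i - a_j for every pair.
Merge one congruence at a time:
  Start: x ≡ 4 (mod 18).
  Combine with x ≡ 5 (mod 6): gcd(18, 6) = 6, and 5 - 4 = 1 is NOT divisible by 6.
    ⇒ system is inconsistent (no integer solution).

No solution (the system is inconsistent).


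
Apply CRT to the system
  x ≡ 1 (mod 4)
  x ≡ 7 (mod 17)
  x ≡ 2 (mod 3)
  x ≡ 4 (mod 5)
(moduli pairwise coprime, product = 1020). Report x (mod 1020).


Product of moduli M = 4 · 17 · 3 · 5 = 1020.
Merge one congruence at a time:
  Start: x ≡ 1 (mod 4).
  Combine with x ≡ 7 (mod 17); new modulus lcm = 68.
    Write x = 1 + 4·t and substitute into x ≡ 7 (mod 17): 4·t ≡ 7 − 1 = 6 (mod 17).
    The inverse of 4 mod 17 is 13 (since 4·13 = 52 = 3·17 + 1), so t ≡ 13·6 = 78 ≡ 10 (mod 17).
    Then x = 1 + 4·10 = 41, valid modulo lcm(4, 17) = 68: x ≡ 41 (mod 68).
  Combine with x ≡ 2 (mod 3); new modulus lcm = 204.
    Write x = 41 + 68·t and substitute into x ≡ 2 (mod 3): 68·t ≡ 2 − 41 = -39 (mod 3).
    Reduce coefficients mod 3: 2·t ≡ 0 (mod 3).
    The inverse of 2 mod 3 is 2 (since 2·2 = 4 = 1·3 + 1), so t ≡ 2·0 = 0 ≡ 0 (mod 3).
    Then x = 41 + 68·0 = 41, valid modulo lcm(68, 3) = 204: x ≡ 41 (mod 204).
  Combine with x ≡ 4 (mod 5); new modulus lcm = 1020.
    Write x = 41 + 204·t and substitute into x ≡ 4 (mod 5): 204·t ≡ 4 − 41 = -37 (mod 5).
    Reduce coefficients mod 5: 4·t ≡ 3 (mod 5).
    The inverse of 4 mod 5 is 4 (since 4·4 = 16 = 3·5 + 1), so t ≡ 4·3 = 12 ≡ 2 (mod 5).
    Then x = 41 + 204·2 = 449, valid modulo lcm(204, 5) = 1020: x ≡ 449 (mod 1020).
Verify against each original: 449 mod 4 = 1, 449 mod 17 = 7, 449 mod 3 = 2, 449 mod 5 = 4.

x ≡ 449 (mod 1020).


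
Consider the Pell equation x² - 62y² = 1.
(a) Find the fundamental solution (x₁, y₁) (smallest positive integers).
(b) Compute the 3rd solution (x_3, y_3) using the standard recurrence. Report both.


Step 1: Find the fundamental solution (x₁, y₁) of x² - 62y² = 1.
  Expand √62 as a continued fraction. a₀ = ⌊√62⌋ = 7; iterate m_{k+1} = d_k·a_k − m_k, d_{k+1} = (62 − m_{k+1}²)/d_k, a_{k+1} = ⌊(a₀ + m_{k+1})/d_{k+1}⌋ (starting m₀ = 0, d₀ = 1), with convergents p_k = a_k·p_{k-1} + p_{k-2}, q_k = a_k·q_{k-1} + q_{k-2} (p₋₁ = 1, q₋₁ = 0):
  k = 0: a₀ = 7; p₀/q₀ = 7/1; p₀² − 62·q₀² = 49 − 62 = -13.
  k = 1: m = 7, d = 13, a = ⌊(7 + 7)/13⌋ = 1; p/q = (1·7 + 1)/(1·1 + 0) = 8/1; p² − 62·q² = 64 − 62 = 2.
  k = 2: m = 6, d = 2, a = ⌊(7 + 6)/2⌋ = 6; p/q = (6·8 + 7)/(6·1 + 1) = 55/7; p² − 62·q² = 3025 − 3038 = -13.
  k = 3: m = 6, d = 13, a = ⌊(7 + 6)/13⌋ = 1; p/q = (1·55 + 8)/(1·7 + 1) = 63/8; p² − 62·q² = 3969 − 3968 = 1.
  The first convergent with p² − 62·q² = 1 gives the fundamental solution (x₁, y₁) = (63, 8).
Step 2: Apply the recurrence (x_{n+1}, y_{n+1}) = (x₁x_n + 62y₁y_n, x₁y_n + y₁x_n) repeatedly.
  From (x_1, y_1) = (63, 8): x_2 = 63·63 + 62·8·8 = 7937; y_2 = 63·8 + 8·63 = 1008.
  From (x_2, y_2) = (7937, 1008): x_3 = 63·7937 + 62·8·1008 = 999999; y_3 = 63·1008 + 8·7937 = 127000.
Step 3: Verify x_3² - 62·y_3² = 999998000001 - 999998000000 = 1 (should be 1). ✓

(x_1, y_1) = (63, 8); (x_3, y_3) = (999999, 127000).


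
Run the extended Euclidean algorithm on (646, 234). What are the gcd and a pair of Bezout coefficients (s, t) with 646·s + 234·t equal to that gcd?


Euclidean algorithm on (646, 234) — divide until remainder is 0:
  646 = 2 · 234 + 178
  234 = 1 · 178 + 56
  178 = 3 · 56 + 10
  56 = 5 · 10 + 6
  10 = 1 · 6 + 4
  6 = 1 · 4 + 2
  4 = 2 · 2 + 0
gcd(646, 234) = 2.
Track Bezout coefficients alongside the remainders: start with r₀ = 646 = a·1 + b·0 (s = 1, t = 0) and r₁ = 234 = a·0 + b·1 (s = 0, t = 1); each new remainder r_{k+1} = r_{k-1} − q_k·r_k inherits s_{k+1} = s_{k-1} − q_k·s_k, t_{k+1} = t_{k-1} − q_k·t_k, so r_k = a·s_k + b·t_k at every step:
  q = 2: r = 178, s = 1 − 2·0 = 1, t = 0 − 2·1 = -2  (check: 646·1 + 234·(-2) = 178)
  q = 1: r = 56, s = 0 − 1·1 = -1, t = 1 − 1·(-2) = 3  (check: 646·(-1) + 234·3 = 56)
  q = 3: r = 10, s = 1 − 3·(-1) = 4, t = -2 − 3·3 = -11  (check: 646·4 + 234·(-11) = 10)
  q = 5: r = 6, s = -1 − 5·4 = -21, t = 3 − 5·(-11) = 58  (check: 646·(-21) + 234·58 = 6)
  q = 1: r = 4, s = 4 − 1·(-21) = 25, t = -11 − 1·58 = -69  (check: 646·25 + 234·(-69) = 4)
  q = 1: r = 2, s = -21 − 1·25 = -46, t = 58 − 1·(-69) = 127  (check: 646·(-46) + 234·127 = 2)
The row with r = 2 (the gcd) gives the Bezout coefficients s = -46, t = 127.
Result: 646 · (-46) + 234 · (127) = 2.

gcd(646, 234) = 2; s = -46, t = 127 (check: 646·(-46) + 234·127 = 2).


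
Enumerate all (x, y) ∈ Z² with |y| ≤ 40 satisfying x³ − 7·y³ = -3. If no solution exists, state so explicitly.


The equation is x³ - 7y³ = -3. For fixed y, x³ = 7·y³ − 3, so a solution requires the RHS to be a perfect cube.
Strategy: iterate y from -40 to 40, compute RHS = 7·y³ − 3, and check whether it is a (positive or negative) perfect cube.
Check small values of y:
  y = 0: RHS = -3 is not a perfect cube.
  y = 1: RHS = 4 is not a perfect cube.
  y = -1: RHS = -10 is not a perfect cube.
  y = 2: RHS = 53 is not a perfect cube.
  y = -2: RHS = -59 is not a perfect cube.
  y = 3: RHS = 186 is not a perfect cube.
  y = -3: RHS = -192 is not a perfect cube.
Continuing the search up to |y| = 40 finds no solutions either.
No (x, y) in the scanned range satisfies the equation.

No integer solutions with |y| ≤ 40.


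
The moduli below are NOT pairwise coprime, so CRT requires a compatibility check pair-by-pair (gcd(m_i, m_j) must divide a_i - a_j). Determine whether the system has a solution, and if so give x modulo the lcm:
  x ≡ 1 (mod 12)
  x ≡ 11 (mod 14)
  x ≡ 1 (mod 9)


Moduli 12, 14, 9 are not pairwise coprime, so CRT works modulo lcm(m_i) when all pairwise compatibility conditions hold.
Pairwise compatibility: gcd(m_i, m_j) must divide a_i - a_j for every pair.
Merge one congruence at a time:
  Start: x ≡ 1 (mod 12).
  Combine with x ≡ 11 (mod 14): gcd(12, 14) = 2; 11 - 1 = 10, which IS divisible by 2, so compatible.
    Write x = 1 + 12·t and substitute into x ≡ 11 (mod 14): 12·t ≡ 11 − 1 = 10 (mod 14).
    Divide the congruence (and modulus) by g = 2: 6·t ≡ 5 (mod 7).
    The inverse of 6 mod 7 is 6 (since 6·6 = 36 = 5·7 + 1), so t ≡ 6·5 = 30 ≡ 2 (mod 7).
    Then x = 1 + 12·2 = 25, valid modulo lcm(12, 14) = 84: x ≡ 25 (mod 84).
  Combine with x ≡ 1 (mod 9): gcd(84, 9) = 3; 1 - 25 = -24, which IS divisible by 3, so compatible.
    Write x = 25 + 84·t and substitute into x ≡ 1 (mod 9): 84·t ≡ 1 − 25 = -24 (mod 9).
    Divide the congruence (and modulus) by g = 3: 28·t ≡ -8 (mod 3).
    Reduce coefficients mod 3: 1·t ≡ 1 (mod 3).
    So t ≡ 1 (mod 3).
    Then x = 25 + 84·1 = 109, valid modulo lcm(84, 9) = 252: x ≡ 109 (mod 252).
Verify: 109 mod 12 = 1, 109 mod 14 = 11, 109 mod 9 = 1.

x ≡ 109 (mod 252).


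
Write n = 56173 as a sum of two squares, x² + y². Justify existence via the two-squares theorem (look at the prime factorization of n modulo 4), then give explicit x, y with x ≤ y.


Step 1: Factor n = 56173 = 13 · 29 · 149.
Step 2: Check the mod-4 condition on each prime factor: 13 ≡ 1 (mod 4), exponent 1; 29 ≡ 1 (mod 4), exponent 1; 149 ≡ 1 (mod 4), exponent 1.
All primes ≡ 3 (mod 4) appear to even exponent (or don't appear), so by the two-squares theorem n IS expressible as a sum of two squares.
Step 3: Build a representation. Here n = 13 · 29 · 149 is a product of primes ≡ 1 (mod 4). Each prime p ≡ 1 (mod 4) is itself a sum of two squares; find a² by testing p − a² for a perfect square:
  13: 13 − 1² = 12, 13 − 2² = 9 = 3² ⇒ 13 = 2² + 3².
  29: 29 − 1² = 28, 29 − 2² = 25 = 5² ⇒ 29 = 2² + 5².
  149: 149 − 1² = 148, 149 − 2² = 145, 149 − 3² = 140, 149 − 4² = 133, 149 − 5² = 124, 149 − 6² = 113, 149 − 7² = 100 = 10² ⇒ 149 = 7² + 10².
  Combine using the Brahmagupta–Fibonacci identity (a² + b²)(c² + d²) = (ac − bd)² + (ad + bc)² = (ac + bd)² + (ad − bc)²:
  13 · 29 = 377: from (2² + 3²)(2² + 5²), take (2·2 − 3·5, 2·5 + 3·2) = (4 − 15, 10 + 6) = (-11, 16); dropping signs (only squares matter) gives (11, 16); check 11² + 16² = 121 + 256 = 377 ✓.
  377 · 149 = 56173: from (11² + 16²)(7² + 10²), take (11·7 − 16·10, 11·10 + 16·7) = (77 − 160, 110 + 112) = (-83, 222); dropping signs (only squares matter) gives (83, 222); check 83² + 222² = 6889 + 49284 = 56173 ✓.
Step 4: Order so x ≤ y and verify: 83² + 222² = 6889 + 49284 = 56173 = n. ✓

n = 56173 = 83² + 222² (one valid representation with x ≤ y).


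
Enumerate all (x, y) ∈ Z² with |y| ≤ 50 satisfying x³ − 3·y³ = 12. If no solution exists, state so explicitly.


The equation is x³ - 3y³ = 12. For fixed y, x³ = 3·y³ + 12, so a solution requires the RHS to be a perfect cube.
Strategy: iterate y from -50 to 50, compute RHS = 3·y³ + 12, and check whether it is a (positive or negative) perfect cube.
Check small values of y:
  y = 0: RHS = 12 is not a perfect cube.
  y = 1: RHS = 15 is not a perfect cube.
  y = -1: RHS = 9 is not a perfect cube.
  y = 2: RHS = 36 is not a perfect cube.
  y = -2: RHS = -12 is not a perfect cube.
  y = 3: RHS = 93 is not a perfect cube.
  y = -3: RHS = -69 is not a perfect cube.
Continuing the search up to |y| = 50 finds no solutions either.
No (x, y) in the scanned range satisfies the equation.

No integer solutions with |y| ≤ 50.


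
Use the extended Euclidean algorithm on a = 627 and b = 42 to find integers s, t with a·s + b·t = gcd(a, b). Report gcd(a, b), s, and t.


Euclidean algorithm on (627, 42) — divide until remainder is 0:
  627 = 14 · 42 + 39
  42 = 1 · 39 + 3
  39 = 13 · 3 + 0
gcd(627, 42) = 3.
Track Bezout coefficients alongside the remainders: start with r₀ = 627 = a·1 + b·0 (s = 1, t = 0) and r₁ = 42 = a·0 + b·1 (s = 0, t = 1); each new remainder r_{k+1} = r_{k-1} − q_k·r_k inherits s_{k+1} = s_{k-1} − q_k·s_k, t_{k+1} = t_{k-1} − q_k·t_k, so r_k = a·s_k + b·t_k at every step:
  q = 14: r = 39, s = 1 − 14·0 = 1, t = 0 − 14·1 = -14  (check: 627·1 + 42·(-14) = 39)
  q = 1: r = 3, s = 0 − 1·1 = -1, t = 1 − 1·(-14) = 15  (check: 627·(-1) + 42·15 = 3)
The row with r = 3 (the gcd) gives the Bezout coefficients s = -1, t = 15.
Result: 627 · (-1) + 42 · (15) = 3.

gcd(627, 42) = 3; s = -1, t = 15 (check: 627·(-1) + 42·15 = 3).


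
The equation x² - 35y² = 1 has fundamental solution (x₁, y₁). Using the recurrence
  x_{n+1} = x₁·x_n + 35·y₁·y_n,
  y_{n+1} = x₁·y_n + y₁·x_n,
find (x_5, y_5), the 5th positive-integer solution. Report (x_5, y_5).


Step 1: Find the fundamental solution (x₁, y₁) of x² - 35y² = 1.
  Expand √35 as a continued fraction. a₀ = ⌊√35⌋ = 5; iterate m_{k+1} = d_k·a_k − m_k, d_{k+1} = (35 − m_{k+1}²)/d_k, a_{k+1} = ⌊(a₀ + m_{k+1})/d_{k+1}⌋ (starting m₀ = 0, d₀ = 1), with convergents p_k = a_k·p_{k-1} + p_{k-2}, q_k = a_k·q_{k-1} + q_{k-2} (p₋₁ = 1, q₋₁ = 0):
  k = 0: a₀ = 5; p₀/q₀ = 5/1; p₀² − 35·q₀² = 25 − 35 = -10.
  k = 1: m = 5, d = 10, a = ⌊(5 + 5)/10⌋ = 1; p/q = (1·5 + 1)/(1·1 + 0) = 6/1; p² − 35·q² = 36 − 35 = 1.
  The first convergent with p² − 35·q² = 1 gives the fundamental solution (x₁, y₁) = (6, 1).
Step 2: Apply the recurrence (x_{n+1}, y_{n+1}) = (x₁x_n + 35y₁y_n, x₁y_n + y₁x_n) repeatedly.
  From (x_1, y_1) = (6, 1): x_2 = 6·6 + 35·1·1 = 71; y_2 = 6·1 + 1·6 = 12.
  From (x_2, y_2) = (71, 12): x_3 = 6·71 + 35·1·12 = 846; y_3 = 6·12 + 1·71 = 143.
  From (x_3, y_3) = (846, 143): x_4 = 6·846 + 35·1·143 = 10081; y_4 = 6·143 + 1·846 = 1704.
  From (x_4, y_4) = (10081, 1704): x_5 = 6·10081 + 35·1·1704 = 120126; y_5 = 6·1704 + 1·10081 = 20305.
Step 3: Verify x_5² - 35·y_5² = 14430255876 - 14430255875 = 1 (should be 1). ✓

(x_1, y_1) = (6, 1); (x_5, y_5) = (120126, 20305).


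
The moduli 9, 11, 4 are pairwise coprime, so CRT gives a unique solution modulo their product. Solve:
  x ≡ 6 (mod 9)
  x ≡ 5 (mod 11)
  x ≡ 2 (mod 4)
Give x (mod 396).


Moduli 9, 11, 4 are pairwise coprime; by CRT there is a unique solution modulo M = 9 · 11 · 4 = 396.
Solve pairwise, accumulating the modulus:
  Start with x ≡ 6 (mod 9).
  Combine with x ≡ 5 (mod 11): since gcd(9, 11) = 1, we get a unique residue mod 99.
    Write x = 6 + 9·t and substitute into x ≡ 5 (mod 11): 9·t ≡ 5 − 6 = -1 (mod 11).
    Reduce coefficients mod 11: 9·t ≡ 10 (mod 11).
    The inverse of 9 mod 11 is 5 (since 9·5 = 45 = 4·11 + 1), so t ≡ 5·10 = 50 ≡ 6 (mod 11).
    Then x = 6 + 9·6 = 60, valid modulo lcm(9, 11) = 99: x ≡ 60 (mod 99).
  Combine with x ≡ 2 (mod 4): since gcd(99, 4) = 1, we get a unique residue mod 396.
    Write x = 60 + 99·t and substitute into x ≡ 2 (mod 4): 99·t ≡ 2 − 60 = -58 (mod 4).
    Reduce coefficients mod 4: 3·t ≡ 2 (mod 4).
    The inverse of 3 mod 4 is 3 (since 3·3 = 9 = 2·4 + 1), so t ≡ 3·2 = 6 ≡ 2 (mod 4).
    Then x = 60 + 99·2 = 258, valid modulo lcm(99, 4) = 396: x ≡ 258 (mod 396).
Verify: 258 mod 9 = 6 ✓, 258 mod 11 = 5 ✓, 258 mod 4 = 2 ✓.

x ≡ 258 (mod 396).


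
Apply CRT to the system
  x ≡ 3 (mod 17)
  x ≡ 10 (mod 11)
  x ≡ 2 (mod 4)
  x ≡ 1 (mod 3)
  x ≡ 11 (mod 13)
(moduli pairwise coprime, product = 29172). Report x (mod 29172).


Product of moduli M = 17 · 11 · 4 · 3 · 13 = 29172.
Merge one congruence at a time:
  Start: x ≡ 3 (mod 17).
  Combine with x ≡ 10 (mod 11); new modulus lcm = 187.
    Write x = 3 + 17·t and substitute into x ≡ 10 (mod 11): 17·t ≡ 10 − 3 = 7 (mod 11).
    Reduce coefficients mod 11: 6·t ≡ 7 (mod 11).
    The inverse of 6 mod 11 is 2 (since 6·2 = 12 = 1·11 + 1), so t ≡ 2·7 = 14 ≡ 3 (mod 11).
    Then x = 3 + 17·3 = 54, valid modulo lcm(17, 11) = 187: x ≡ 54 (mod 187).
  Combine with x ≡ 2 (mod 4); new modulus lcm = 748.
    Write x = 54 + 187·t and substitute into x ≡ 2 (mod 4): 187·t ≡ 2 − 54 = -52 (mod 4).
    Reduce coefficients mod 4: 3·t ≡ 0 (mod 4).
    The inverse of 3 mod 4 is 3 (since 3·3 = 9 = 2·4 + 1), so t ≡ 3·0 = 0 ≡ 0 (mod 4).
    Then x = 54 + 187·0 = 54, valid modulo lcm(187, 4) = 748: x ≡ 54 (mod 748).
  Combine with x ≡ 1 (mod 3); new modulus lcm = 2244.
    Write x = 54 + 748·t and substitute into x ≡ 1 (mod 3): 748·t ≡ 1 − 54 = -53 (mod 3).
    Reduce coefficients mod 3: 1·t ≡ 1 (mod 3).
    So t ≡ 1 (mod 3).
    Then x = 54 + 748·1 = 802, valid modulo lcm(748, 3) = 2244: x ≡ 802 (mod 2244).
  Combine with x ≡ 11 (mod 13); new modulus lcm = 29172.
    Write x = 802 + 2244·t and substitute into x ≡ 11 (mod 13): 2244·t ≡ 11 − 802 = -791 (mod 13).
    Reduce coefficients mod 13: 8·t ≡ 2 (mod 13).
    The inverse of 8 mod 13 is 5 (since 8·5 = 40 = 3·13 + 1), so t ≡ 5·2 = 10 ≡ 10 (mod 13).
    Then x = 802 + 2244·10 = 23242, valid modulo lcm(2244, 13) = 29172: x ≡ 23242 (mod 29172).
Verify against each original: 23242 mod 17 = 3, 23242 mod 11 = 10, 23242 mod 4 = 2, 23242 mod 3 = 1, 23242 mod 13 = 11.

x ≡ 23242 (mod 29172).


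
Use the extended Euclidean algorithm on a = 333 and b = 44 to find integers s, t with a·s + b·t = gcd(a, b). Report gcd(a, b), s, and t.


Euclidean algorithm on (333, 44) — divide until remainder is 0:
  333 = 7 · 44 + 25
  44 = 1 · 25 + 19
  25 = 1 · 19 + 6
  19 = 3 · 6 + 1
  6 = 6 · 1 + 0
gcd(333, 44) = 1.
Track Bezout coefficients alongside the remainders: start with r₀ = 333 = a·1 + b·0 (s = 1, t = 0) and r₁ = 44 = a·0 + b·1 (s = 0, t = 1); each new remainder r_{k+1} = r_{k-1} − q_k·r_k inherits s_{k+1} = s_{k-1} − q_k·s_k, t_{k+1} = t_{k-1} − q_k·t_k, so r_k = a·s_k + b·t_k at every step:
  q = 7: r = 25, s = 1 − 7·0 = 1, t = 0 − 7·1 = -7  (check: 333·1 + 44·(-7) = 25)
  q = 1: r = 19, s = 0 − 1·1 = -1, t = 1 − 1·(-7) = 8  (check: 333·(-1) + 44·8 = 19)
  q = 1: r = 6, s = 1 − 1·(-1) = 2, t = -7 − 1·8 = -15  (check: 333·2 + 44·(-15) = 6)
  q = 3: r = 1, s = -1 − 3·2 = -7, t = 8 − 3·(-15) = 53  (check: 333·(-7) + 44·53 = 1)
The row with r = 1 (the gcd) gives the Bezout coefficients s = -7, t = 53.
Result: 333 · (-7) + 44 · (53) = 1.

gcd(333, 44) = 1; s = -7, t = 53 (check: 333·(-7) + 44·53 = 1).


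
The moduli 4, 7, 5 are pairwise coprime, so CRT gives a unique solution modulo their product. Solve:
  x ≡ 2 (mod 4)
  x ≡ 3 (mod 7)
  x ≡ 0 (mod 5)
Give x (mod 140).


Moduli 4, 7, 5 are pairwise coprime; by CRT there is a unique solution modulo M = 4 · 7 · 5 = 140.
Solve pairwise, accumulating the modulus:
  Start with x ≡ 2 (mod 4).
  Combine with x ≡ 3 (mod 7): since gcd(4, 7) = 1, we get a unique residue mod 28.
    Write x = 2 + 4·t and substitute into x ≡ 3 (mod 7): 4·t ≡ 3 − 2 = 1 (mod 7).
    The inverse of 4 mod 7 is 2 (since 4·2 = 8 = 1·7 + 1), so t ≡ 2·1 = 2 ≡ 2 (mod 7).
    Then x = 2 + 4·2 = 10, valid modulo lcm(4, 7) = 28: x ≡ 10 (mod 28).
  Combine with x ≡ 0 (mod 5): since gcd(28, 5) = 1, we get a unique residue mod 140.
    Write x = 10 + 28·t and substitute into x ≡ 0 (mod 5): 28·t ≡ 0 − 10 = -10 (mod 5).
    Reduce coefficients mod 5: 3·t ≡ 0 (mod 5).
    The inverse of 3 mod 5 is 2 (since 3·2 = 6 = 1·5 + 1), so t ≡ 2·0 = 0 ≡ 0 (mod 5).
    Then x = 10 + 28·0 = 10, valid modulo lcm(28, 5) = 140: x ≡ 10 (mod 140).
Verify: 10 mod 4 = 2 ✓, 10 mod 7 = 3 ✓, 10 mod 5 = 0 ✓.

x ≡ 10 (mod 140).


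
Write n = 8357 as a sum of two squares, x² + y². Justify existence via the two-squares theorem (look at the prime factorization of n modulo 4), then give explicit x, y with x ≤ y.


Step 1: Factor n = 8357 = 61 · 137.
Step 2: Check the mod-4 condition on each prime factor: 61 ≡ 1 (mod 4), exponent 1; 137 ≡ 1 (mod 4), exponent 1.
All primes ≡ 3 (mod 4) appear to even exponent (or don't appear), so by the two-squares theorem n IS expressible as a sum of two squares.
Step 3: Build a representation. Here n = 61 · 137 is a product of primes ≡ 1 (mod 4). Each prime p ≡ 1 (mod 4) is itself a sum of two squares; find a² by testing p − a² for a perfect square:
  61: 61 − 1² = 60, 61 − 2² = 57, 61 − 3² = 52, 61 − 4² = 45, 61 − 5² = 36 = 6² ⇒ 61 = 5² + 6².
  137: 137 − 1² = 136, 137 − 2² = 133, 137 − 3² = 128, 137 − 4² = 121 = 11² ⇒ 137 = 4² + 11².
  Combine using the Brahmagupta–Fibonacci identity (a² + b²)(c² + d²) = (ac − bd)² + (ad + bc)² = (ac + bd)² + (ad − bc)²:
  61 · 137 = 8357: from (5² + 6²)(4² + 11²), take (5·4 − 6·11, 5·11 + 6·4) = (20 − 66, 55 + 24) = (-46, 79); dropping signs (only squares matter) gives (46, 79); check 46² + 79² = 2116 + 6241 = 8357 ✓.
Step 4: Order so x ≤ y and verify: 46² + 79² = 2116 + 6241 = 8357 = n. ✓

n = 8357 = 46² + 79² (one valid representation with x ≤ y).


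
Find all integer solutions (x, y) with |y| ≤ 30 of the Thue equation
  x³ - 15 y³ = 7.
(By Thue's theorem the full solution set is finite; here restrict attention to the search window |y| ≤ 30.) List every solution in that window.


The equation is x³ - 15y³ = 7. For fixed y, x³ = 15·y³ + 7, so a solution requires the RHS to be a perfect cube.
Strategy: iterate y from -30 to 30, compute RHS = 15·y³ + 7, and check whether it is a (positive or negative) perfect cube.
Check small values of y:
  y = 0: RHS = 7 is not a perfect cube.
  y = 1: RHS = 22 is not a perfect cube.
  y = -1: RHS = -8 = (-2)³ ⇒ x = -2 works.
  y = 2: RHS = 127 is not a perfect cube.
  y = -2: RHS = -113 is not a perfect cube.
  y = 3: RHS = 412 is not a perfect cube.
  y = -3: RHS = -398 is not a perfect cube.
Continuing the search up to |y| = 30 finds no further solutions beyond those listed.
Collected solutions: (-2, -1).

Solutions (with |y| ≤ 30): (-2, -1).


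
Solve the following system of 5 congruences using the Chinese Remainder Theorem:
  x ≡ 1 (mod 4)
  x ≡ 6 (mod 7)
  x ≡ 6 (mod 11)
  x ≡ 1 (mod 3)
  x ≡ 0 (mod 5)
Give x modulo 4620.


Product of moduli M = 4 · 7 · 11 · 3 · 5 = 4620.
Merge one congruence at a time:
  Start: x ≡ 1 (mod 4).
  Combine with x ≡ 6 (mod 7); new modulus lcm = 28.
    Write x = 1 + 4·t and substitute into x ≡ 6 (mod 7): 4·t ≡ 6 − 1 = 5 (mod 7).
    The inverse of 4 mod 7 is 2 (since 4·2 = 8 = 1·7 + 1), so t ≡ 2·5 = 10 ≡ 3 (mod 7).
    Then x = 1 + 4·3 = 13, valid modulo lcm(4, 7) = 28: x ≡ 13 (mod 28).
  Combine with x ≡ 6 (mod 11); new modulus lcm = 308.
    Write x = 13 + 28·t and substitute into x ≡ 6 (mod 11): 28·t ≡ 6 − 13 = -7 (mod 11).
    Reduce coefficients mod 11: 6·t ≡ 4 (mod 11).
    The inverse of 6 mod 11 is 2 (since 6·2 = 12 = 1·11 + 1), so t ≡ 2·4 = 8 ≡ 8 (mod 11).
    Then x = 13 + 28·8 = 237, valid modulo lcm(28, 11) = 308: x ≡ 237 (mod 308).
  Combine with x ≡ 1 (mod 3); new modulus lcm = 924.
    Write x = 237 + 308·t and substitute into x ≡ 1 (mod 3): 308·t ≡ 1 − 237 = -236 (mod 3).
    Reduce coefficients mod 3: 2·t ≡ 1 (mod 3).
    The inverse of 2 mod 3 is 2 (since 2·2 = 4 = 1·3 + 1), so t ≡ 2·1 = 2 ≡ 2 (mod 3).
    Then x = 237 + 308·2 = 853, valid modulo lcm(308, 3) = 924: x ≡ 853 (mod 924).
  Combine with x ≡ 0 (mod 5); new modulus lcm = 4620.
    Write x = 853 + 924·t and substitute into x ≡ 0 (mod 5): 924·t ≡ 0 − 853 = -853 (mod 5).
    Reduce coefficients mod 5: 4·t ≡ 2 (mod 5).
    The inverse of 4 mod 5 is 4 (since 4·4 = 16 = 3·5 + 1), so t ≡ 4·2 = 8 ≡ 3 (mod 5).
    Then x = 853 + 924·3 = 3625, valid modulo lcm(924, 5) = 4620: x ≡ 3625 (mod 4620).
Verify against each original: 3625 mod 4 = 1, 3625 mod 7 = 6, 3625 mod 11 = 6, 3625 mod 3 = 1, 3625 mod 5 = 0.

x ≡ 3625 (mod 4620).


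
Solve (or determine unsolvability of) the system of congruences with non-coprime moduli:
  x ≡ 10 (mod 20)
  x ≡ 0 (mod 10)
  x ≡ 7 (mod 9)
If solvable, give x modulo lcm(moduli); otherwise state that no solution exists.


Moduli 20, 10, 9 are not pairwise coprime, so CRT works modulo lcm(m_i) when all pairwise compatibility conditions hold.
Pairwise compatibility: gcd(m_i, m_j) must divide a_i - a_j for every pair.
Merge one congruence at a time:
  Start: x ≡ 10 (mod 20).
  Combine with x ≡ 0 (mod 10): gcd(20, 10) = 10; 0 - 10 = -10, which IS divisible by 10, so compatible.
    Write x = 10 + 20·t and substitute into x ≡ 0 (mod 10): 20·t ≡ 0 − 10 = -10 (mod 10).
    Divide the congruence (and modulus) by g = 10: 2·t ≡ -1 (mod 1).
    Modulo 1 every t works; take t = 0.
    Then x = 10 + 20·0 = 10, valid modulo lcm(20, 10) = 20: x ≡ 10 (mod 20).
  Combine with x ≡ 7 (mod 9): gcd(20, 9) = 1; 7 - 10 = -3, which IS divisible by 1, so compatible.
    Write x = 10 + 20·t and substitute into x ≡ 7 (mod 9): 20·t ≡ 7 − 10 = -3 (mod 9).
    Reduce coefficients mod 9: 2·t ≡ 6 (mod 9).
    The inverse of 2 mod 9 is 5 (since 2·5 = 10 = 1·9 + 1), so t ≡ 5·6 = 30 ≡ 3 (mod 9).
    Then x = 10 + 20·3 = 70, valid modulo lcm(20, 9) = 180: x ≡ 70 (mod 180).
Verify: 70 mod 20 = 10, 70 mod 10 = 0, 70 mod 9 = 7.

x ≡ 70 (mod 180).


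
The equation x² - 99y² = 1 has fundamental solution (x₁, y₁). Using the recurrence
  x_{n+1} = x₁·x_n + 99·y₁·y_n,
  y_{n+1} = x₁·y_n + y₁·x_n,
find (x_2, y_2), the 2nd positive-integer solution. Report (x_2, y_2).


Step 1: Find the fundamental solution (x₁, y₁) of x² - 99y² = 1.
  Expand √99 as a continued fraction. a₀ = ⌊√99⌋ = 9; iterate m_{k+1} = d_k·a_k − m_k, d_{k+1} = (99 − m_{k+1}²)/d_k, a_{k+1} = ⌊(a₀ + m_{k+1})/d_{k+1}⌋ (starting m₀ = 0, d₀ = 1), with convergents p_k = a_k·p_{k-1} + p_{k-2}, q_k = a_k·q_{k-1} + q_{k-2} (p₋₁ = 1, q₋₁ = 0):
  k = 0: a₀ = 9; p₀/q₀ = 9/1; p₀² − 99·q₀² = 81 − 99 = -18.
  k = 1: m = 9, d = 18, a = ⌊(9 + 9)/18⌋ = 1; p/q = (1·9 + 1)/(1·1 + 0) = 10/1; p² − 99·q² = 100 − 99 = 1.
  The first convergent with p² − 99·q² = 1 gives the fundamental solution (x₁, y₁) = (10, 1).
Step 2: Apply the recurrence (x_{n+1}, y_{n+1}) = (x₁x_n + 99y₁y_n, x₁y_n + y₁x_n) repeatedly.
  From (x_1, y_1) = (10, 1): x_2 = 10·10 + 99·1·1 = 199; y_2 = 10·1 + 1·10 = 20.
Step 3: Verify x_2² - 99·y_2² = 39601 - 39600 = 1 (should be 1). ✓

(x_1, y_1) = (10, 1); (x_2, y_2) = (199, 20).
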